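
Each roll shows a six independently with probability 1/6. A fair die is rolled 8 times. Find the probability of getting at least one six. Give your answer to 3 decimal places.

0.767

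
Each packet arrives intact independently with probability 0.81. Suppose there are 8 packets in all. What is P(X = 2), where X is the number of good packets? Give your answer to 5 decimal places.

0.00086

X ~ Binomial(n=8, p=0.81).
P(X=2) = C(8,2) · p^2 · (1−p)^6
= 28 · 0.6561 · 4.7046e-05 = 0.0008643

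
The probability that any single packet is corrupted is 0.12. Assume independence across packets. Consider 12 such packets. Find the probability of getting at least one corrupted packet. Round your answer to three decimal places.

0.784

P(at least one) = 1 − P(none) = 1 − (1 − 0.12)^12
= 1 − 0.21567 = 0.78433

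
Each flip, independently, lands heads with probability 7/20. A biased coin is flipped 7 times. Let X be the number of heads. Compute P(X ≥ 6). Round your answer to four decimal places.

0.0090

X ~ Binomial(7, 0.35); P(X ≥ 6) = Σ C(7,k) p^k (1−p)^(7−k) over k:
  k=6: C(7,6)·0.35^6·0.65^1 = 0.008364
  k=7: C(7,7)·0.35^7·0.65^0 = 0.000643
Total = 0.009008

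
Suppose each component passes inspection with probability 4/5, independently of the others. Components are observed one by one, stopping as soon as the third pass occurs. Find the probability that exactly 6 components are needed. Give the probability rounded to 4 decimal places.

0.0410

Y = trial on which the third success occurs; negative binomial, r=3, p=0.80.
P(Y=6) = C(5,2) · p^3 · (1−p)^3
= 10 · 0.512 · 0.008 = 0.040960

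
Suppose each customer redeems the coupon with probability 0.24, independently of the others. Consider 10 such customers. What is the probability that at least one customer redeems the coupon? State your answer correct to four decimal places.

P(at least one) = 1 − P(none) = 1 − (1 − 0.24)^10
= 1 − 0.064289 = 0.935711

0.9357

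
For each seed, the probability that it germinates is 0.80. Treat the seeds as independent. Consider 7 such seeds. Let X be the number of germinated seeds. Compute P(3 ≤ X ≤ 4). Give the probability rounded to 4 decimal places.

0.1434

X ~ Binomial(7, 0.80); P(3 ≤ X ≤ 4) = Σ C(7,k) p^k (1−p)^(7−k) over k:
  k=3: C(7,3)·0.80^3·0.20^4 = 0.028672
  k=4: C(7,4)·0.80^4·0.20^3 = 0.114688
Total = 0.143360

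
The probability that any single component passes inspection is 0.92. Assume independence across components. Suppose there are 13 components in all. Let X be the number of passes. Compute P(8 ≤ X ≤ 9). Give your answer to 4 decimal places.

0.0160

X ~ Binomial(13, 0.92); P(8 ≤ X ≤ 9) = Σ C(13,k) p^k (1−p)^(13−k) over k:
  k=8: C(13,8)·0.92^8·0.08^5 = 0.002164
  k=9: C(13,9)·0.92^9·0.08^4 = 0.013828
Total = 0.015992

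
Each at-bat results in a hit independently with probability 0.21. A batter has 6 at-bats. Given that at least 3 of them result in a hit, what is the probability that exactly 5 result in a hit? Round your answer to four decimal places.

0.0174

X ~ Binomial(6, 0.21). Want P(X=5 | X≥3) = P(X=5) / P(X≥3).
P(X=5) = C(6,5)·0.21^5·0.79^1 = 0.001936
P(X≥3) = 1 − 0.243087 − 0.387709 − 0.257655 = 0.111549
Ratio = 0.001936 / 0.111549 = 0.017354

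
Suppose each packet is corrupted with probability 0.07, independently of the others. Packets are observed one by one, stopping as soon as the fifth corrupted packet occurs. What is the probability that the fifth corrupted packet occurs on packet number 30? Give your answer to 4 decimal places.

0.0065

Y = trial on which the fifth success occurs; negative binomial, r=5, p=0.07.
P(Y=30) = C(29,4) · p^5 · (1−p)^25
= 23751 · 1.6807e-06 · 0.16296 = 0.006505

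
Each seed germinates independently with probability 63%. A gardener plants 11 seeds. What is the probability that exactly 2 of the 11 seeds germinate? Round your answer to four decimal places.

0.0028

X ~ Binomial(n=11, p=0.63).
P(X=2) = C(11,2) · p^2 · (1−p)^9
= 55 · 0.3969 · 0.00012996 = 0.002837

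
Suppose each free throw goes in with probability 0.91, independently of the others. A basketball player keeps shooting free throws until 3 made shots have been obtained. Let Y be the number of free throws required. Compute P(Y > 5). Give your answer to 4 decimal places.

Needing more than 5 free throws ⇔ fewer than 3 successes in the first 5. With X ~ Binomial(5, 0.91), P(Y > 5) = P(X ≤ 2).
  k=0: C(5,0)·0.91^0·0.09^5 = 0.000006
  k=1: C(5,1)·0.91^1·0.09^4 = 0.000299
  k=2: C(5,2)·0.91^2·0.09^3 = 0.006037
P(X ≤ 2) = 0.006341

0.0063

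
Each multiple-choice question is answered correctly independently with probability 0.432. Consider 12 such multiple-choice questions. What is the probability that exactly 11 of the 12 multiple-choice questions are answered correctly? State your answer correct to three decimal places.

X ~ Binomial(n=12, p=0.432).
P(X=11) = C(12,11) · p^11 · (1−p)^1
= 12 · 9.7796e-05 · 0.568 = 0.00067

0.001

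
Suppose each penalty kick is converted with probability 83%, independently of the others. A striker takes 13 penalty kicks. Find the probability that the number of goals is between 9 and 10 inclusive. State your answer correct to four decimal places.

0.3297

X ~ Binomial(13, 0.83); P(9 ≤ X ≤ 10) = Σ C(13,k) p^k (1−p)^(13−k) over k:
  k=9: C(13,9)·0.83^9·0.17^4 = 0.111636
  k=10: C(13,10)·0.83^10·0.17^3 = 0.218019
Total = 0.329655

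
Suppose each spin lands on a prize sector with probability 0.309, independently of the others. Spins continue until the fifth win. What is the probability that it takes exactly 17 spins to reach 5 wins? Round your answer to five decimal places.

Y = trial on which the fifth success occurs; negative binomial, r=5, p=0.309.
P(Y=17) = C(16,4) · p^5 · (1−p)^12
= 1820 · 0.002817 · 0.01185 = 0.0607576

0.06076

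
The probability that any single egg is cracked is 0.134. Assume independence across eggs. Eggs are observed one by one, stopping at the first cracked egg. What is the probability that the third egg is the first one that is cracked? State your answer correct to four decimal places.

0.1005

Geometric (trials to first success), p = 0.134.
P(Y = 3) = (1−p)^2 · p = 0.74996 · 0.134 = 0.100494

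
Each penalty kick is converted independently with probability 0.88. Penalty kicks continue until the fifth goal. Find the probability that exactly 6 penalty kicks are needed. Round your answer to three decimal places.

0.317

Y = trial on which the fifth success occurs; negative binomial, r=5, p=0.88.
P(Y=6) = C(5,4) · p^5 · (1−p)^1
= 5 · 0.52773 · 0.12 = 0.31664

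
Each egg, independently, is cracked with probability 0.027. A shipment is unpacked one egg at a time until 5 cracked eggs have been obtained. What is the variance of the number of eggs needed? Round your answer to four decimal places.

6673.5254

Y = total eggs until the fifth success; negative binomial with r=5, p=0.027.
Var(Y) = r(1−p)/p² = 5·0.973 / 0.027² = 6673.525377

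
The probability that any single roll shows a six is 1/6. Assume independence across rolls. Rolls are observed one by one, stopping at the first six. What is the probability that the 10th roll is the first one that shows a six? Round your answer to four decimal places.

0.0323

Geometric (trials to first success), p = 0.166667.
P(Y = 10) = (1−p)^9 · p = 0.19381 · 0.166667 = 0.032301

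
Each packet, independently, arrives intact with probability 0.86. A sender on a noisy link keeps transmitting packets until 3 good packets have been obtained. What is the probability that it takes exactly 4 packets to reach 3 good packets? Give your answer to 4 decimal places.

Y = trial on which the third success occurs; negative binomial, r=3, p=0.86.
P(Y=4) = C(3,2) · p^3 · (1−p)^1
= 3 · 0.63606 · 0.14 = 0.267144

0.2671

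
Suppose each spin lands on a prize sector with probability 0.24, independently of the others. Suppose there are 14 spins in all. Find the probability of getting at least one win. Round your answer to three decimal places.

0.979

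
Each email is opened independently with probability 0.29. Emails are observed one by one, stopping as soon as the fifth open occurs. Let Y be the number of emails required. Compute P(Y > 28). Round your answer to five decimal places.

0.05944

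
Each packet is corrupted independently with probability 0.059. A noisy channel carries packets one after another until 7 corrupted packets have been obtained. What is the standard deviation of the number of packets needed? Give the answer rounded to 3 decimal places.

43.500

Y = total packets until the seventh success; negative binomial with r=7, p=0.059.
SD(Y) = √[r(1−p)/p²] = √(1892.27234) = 43.50026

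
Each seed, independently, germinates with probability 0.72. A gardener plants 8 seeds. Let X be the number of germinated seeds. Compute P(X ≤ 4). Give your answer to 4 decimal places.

X ~ Binomial(8, 0.72); P(X ≤ 4) = Σ C(8,k) p^k (1−p)^(8−k) over k:
  k=0: C(8,0)·0.72^0·0.28^8 = 0.000038
  k=1: C(8,1)·0.72^1·0.28^7 = 0.000777
  k=2: C(8,2)·0.72^2·0.28^6 = 0.006995
  k=3: C(8,3)·0.72^3·0.28^5 = 0.035973
  k=4: C(8,4)·0.72^4·0.28^4 = 0.115627
Total = 0.159410

0.1594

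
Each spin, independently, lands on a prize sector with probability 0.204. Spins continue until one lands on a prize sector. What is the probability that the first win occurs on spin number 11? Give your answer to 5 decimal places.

0.02083

Geometric (trials to first success), p = 0.204.
P(Y = 11) = (1−p)^10 · p = 0.10212 · 0.204 = 0.0208334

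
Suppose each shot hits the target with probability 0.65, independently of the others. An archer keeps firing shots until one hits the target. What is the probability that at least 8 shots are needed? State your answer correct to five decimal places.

Y = number of shots to the first success; geometric, p = 0.65.
P(Y > 7) = P(first 7 all fail) = (1−p)^7 = 0.0006434

0.00064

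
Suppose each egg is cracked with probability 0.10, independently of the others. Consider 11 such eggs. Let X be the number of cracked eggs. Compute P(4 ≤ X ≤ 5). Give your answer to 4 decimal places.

X ~ Binomial(11, 0.10); P(4 ≤ X ≤ 5) = Σ C(11,k) p^k (1−p)^(11−k) over k:
  k=4: C(11,4)·0.10^4·0.90^7 = 0.015784
  k=5: C(11,5)·0.10^5·0.90^6 = 0.002455
Total = 0.018239

0.0182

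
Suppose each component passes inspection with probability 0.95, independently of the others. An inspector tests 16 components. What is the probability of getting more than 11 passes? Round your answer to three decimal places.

X ~ Binomial(16, 0.95); P(X ≥ 12) = Σ C(16,k) p^k (1−p)^(16−k) over k:
  k=12: C(16,12)·0.95^12·0.05^4 = 0.00615
  k=13: C(16,13)·0.95^13·0.05^3 = 0.03593
  k=14: C(16,14)·0.95^14·0.05^2 = 0.14630
  k=15: C(16,15)·0.95^15·0.05^1 = 0.37063
  k=16: C(16,16)·0.95^16·0.05^0 = 0.44013
Total = 0.99914

0.999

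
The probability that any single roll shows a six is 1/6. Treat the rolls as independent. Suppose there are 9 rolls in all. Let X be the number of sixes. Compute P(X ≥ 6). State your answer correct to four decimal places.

X ~ Binomial(9, 0.166667); P(X ≥ 6) = Σ C(9,k) p^k (1−p)^(9−k) over k:
  k=6: C(9,6)·0.166667^6·0.833333^3 = 0.001042
  k=7: C(9,7)·0.166667^7·0.833333^2 = 0.000089
  k=8: C(9,8)·0.166667^8·0.833333^1 = 0.000004
  k=9: C(9,9)·0.166667^9·0.833333^0 = 0.000000
Total = 0.001136

0.0011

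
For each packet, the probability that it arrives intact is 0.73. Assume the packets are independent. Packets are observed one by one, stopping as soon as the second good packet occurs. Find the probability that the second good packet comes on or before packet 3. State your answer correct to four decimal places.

Finishing within 3 packets ⇔ at least 2 successes in the first 3. With X ~ Binomial(3, 0.73), P(Y ≤ 3) = 1 − P(X ≤ 1).
  k=0: C(3,0)·0.73^0·0.27^3 = 0.019683
  k=1: C(3,1)·0.73^1·0.27^2 = 0.159651
1 − 0.179334 = 0.820666

0.8207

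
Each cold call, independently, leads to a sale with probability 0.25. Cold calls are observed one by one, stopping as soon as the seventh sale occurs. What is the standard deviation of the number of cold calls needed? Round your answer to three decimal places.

Y = total cold calls until the seventh success; negative binomial with r=7, p=0.25.
SD(Y) = √[r(1−p)/p²] = √(84.00000) = 9.16515

9.165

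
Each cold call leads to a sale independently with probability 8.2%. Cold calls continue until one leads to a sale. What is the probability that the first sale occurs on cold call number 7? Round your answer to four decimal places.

0.0491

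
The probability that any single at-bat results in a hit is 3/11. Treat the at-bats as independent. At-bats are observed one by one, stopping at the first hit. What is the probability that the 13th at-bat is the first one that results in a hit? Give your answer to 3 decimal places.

0.006

Geometric (trials to first success), p = 0.272727.
P(Y = 13) = (1−p)^12 · p = 0.021896 · 0.272727 = 0.00597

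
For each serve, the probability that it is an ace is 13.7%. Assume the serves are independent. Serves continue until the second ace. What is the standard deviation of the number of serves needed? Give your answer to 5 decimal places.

Y = total serves until the second success; negative binomial with r=2, p=0.137.
SD(Y) = √[r(1−p)/p²] = √(91.9601471) = 9.5895853

9.58959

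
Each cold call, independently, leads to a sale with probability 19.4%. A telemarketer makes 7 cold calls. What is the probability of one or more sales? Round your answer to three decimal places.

0.779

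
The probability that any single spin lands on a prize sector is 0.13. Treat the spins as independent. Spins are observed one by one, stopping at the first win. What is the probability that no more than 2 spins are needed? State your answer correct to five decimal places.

Y = number of spins to the first success; geometric, p = 0.13.
P(Y ≤ 2) = 1 − (1−p)^2 = 1 − 0.7569000 = 0.2431000

0.24310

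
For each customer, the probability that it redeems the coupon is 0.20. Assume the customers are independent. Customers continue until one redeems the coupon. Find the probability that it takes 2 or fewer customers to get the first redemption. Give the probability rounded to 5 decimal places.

0.36000

Y = number of customers to the first success; geometric, p = 0.20.
P(Y ≤ 2) = 1 − (1−p)^2 = 1 − 0.6400000 = 0.3600000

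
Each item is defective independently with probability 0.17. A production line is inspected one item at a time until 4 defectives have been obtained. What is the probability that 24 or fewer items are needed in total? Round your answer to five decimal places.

Finishing within 24 items ⇔ at least 4 successes in the first 24. With X ~ Binomial(24, 0.17), P(Y ≤ 24) = 1 − P(X ≤ 3).
  k=0: C(24,0)·0.17^0·0.83^24 = 0.0114255
  k=1: C(24,1)·0.17^1·0.83^23 = 0.0561638
  k=2: C(24,2)·0.17^2·0.83^22 = 0.1322894
  k=3: C(24,3)·0.17^3·0.83^21 = 0.1986997
1 − 0.3985783 = 0.6014217

0.60142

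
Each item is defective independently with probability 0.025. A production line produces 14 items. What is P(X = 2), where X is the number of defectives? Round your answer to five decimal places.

X ~ Binomial(n=14, p=0.025).
P(X=2) = C(14,2) · p^2 · (1−p)^12
= 91 · 0.000625 · 0.738 = 0.0419737

0.04197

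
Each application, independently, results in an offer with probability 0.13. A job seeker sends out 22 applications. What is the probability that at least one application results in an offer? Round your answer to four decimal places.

0.9533

P(at least one) = 1 − P(none) = 1 − (1 − 0.13)^22
= 1 − 0.046711 = 0.953289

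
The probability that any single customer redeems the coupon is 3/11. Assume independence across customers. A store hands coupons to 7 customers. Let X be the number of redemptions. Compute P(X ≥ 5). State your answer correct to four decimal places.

0.0190

X ~ Binomial(7, 0.272727); P(X ≥ 5) = Σ C(7,k) p^k (1−p)^(7−k) over k:
  k=5: C(7,5)·0.272727^5·0.727273^2 = 0.016759
  k=6: C(7,6)·0.272727^6·0.727273^1 = 0.002095
  k=7: C(7,7)·0.272727^7·0.727273^0 = 0.000112
Total = 0.018966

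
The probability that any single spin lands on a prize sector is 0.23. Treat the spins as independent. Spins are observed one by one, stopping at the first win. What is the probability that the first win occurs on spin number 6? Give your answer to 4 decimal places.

0.0623

Geometric (trials to first success), p = 0.23.
P(Y = 6) = (1−p)^5 · p = 0.27068 · 0.23 = 0.062256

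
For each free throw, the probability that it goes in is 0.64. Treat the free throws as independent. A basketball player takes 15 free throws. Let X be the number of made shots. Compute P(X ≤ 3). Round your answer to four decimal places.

0.0006

X ~ Binomial(15, 0.64); P(X ≤ 3) = Σ C(15,k) p^k (1−p)^(15−k) over k:
  k=0: C(15,0)·0.64^0·0.36^15 = 0.000000
  k=1: C(15,1)·0.64^1·0.36^14 = 0.000006
  k=2: C(15,2)·0.64^2·0.36^13 = 0.000073
  k=3: C(15,3)·0.64^3·0.36^12 = 0.000565
Total = 0.000645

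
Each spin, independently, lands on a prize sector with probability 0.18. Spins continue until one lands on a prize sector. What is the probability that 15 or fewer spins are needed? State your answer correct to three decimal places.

0.949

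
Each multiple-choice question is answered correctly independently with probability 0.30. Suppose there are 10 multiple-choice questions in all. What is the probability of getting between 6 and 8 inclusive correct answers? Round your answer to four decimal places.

X ~ Binomial(10, 0.30); P(6 ≤ X ≤ 8) = Σ C(10,k) p^k (1−p)^(10−k) over k:
  k=6: C(10,6)·0.30^6·0.70^4 = 0.036757
  k=7: C(10,7)·0.30^7·0.70^3 = 0.009002
  k=8: C(10,8)·0.30^8·0.70^2 = 0.001447
Total = 0.047205

0.0472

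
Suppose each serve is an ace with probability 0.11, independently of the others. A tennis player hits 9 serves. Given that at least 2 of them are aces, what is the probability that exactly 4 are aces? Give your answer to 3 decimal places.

0.040

X ~ Binomial(9, 0.11). Want P(X=4 | X≥2) = P(X=4) / P(X≥2).
P(X=4) = C(9,4)·0.11^4·0.89^5 = 0.01030
P(X≥2) = 1 − 0.35036 − 0.38972 = 0.25992
Ratio = 0.01030 / 0.25992 = 0.03963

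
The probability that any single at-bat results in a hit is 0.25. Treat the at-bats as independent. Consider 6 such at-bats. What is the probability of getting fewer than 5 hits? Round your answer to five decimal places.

0.99536

X ~ Binomial(6, 0.25); P(X ≤ 4) = Σ C(6,k) p^k (1−p)^(6−k) over k:
  k=0: C(6,0)·0.25^0·0.75^6 = 0.1779785
  k=1: C(6,1)·0.25^1·0.75^5 = 0.3559570
  k=2: C(6,2)·0.25^2·0.75^4 = 0.2966309
  k=3: C(6,3)·0.25^3·0.75^3 = 0.1318359
  k=4: C(6,4)·0.25^4·0.75^2 = 0.0329590
Total = 0.9953613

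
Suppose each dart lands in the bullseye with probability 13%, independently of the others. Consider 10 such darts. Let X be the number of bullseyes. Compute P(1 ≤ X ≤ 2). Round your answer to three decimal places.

X ~ Binomial(10, 0.13); P(1 ≤ X ≤ 2) = Σ C(10,k) p^k (1−p)^(10−k) over k:
  k=1: C(10,1)·0.13^1·0.87^9 = 0.37121
  k=2: C(10,2)·0.13^2·0.87^8 = 0.24960
Total = 0.62081

0.621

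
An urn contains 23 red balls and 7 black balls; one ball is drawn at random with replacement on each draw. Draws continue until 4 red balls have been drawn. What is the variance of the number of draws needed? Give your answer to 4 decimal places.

Y = total draws until the fourth success; negative binomial with r=4, p=0.766667.
Var(Y) = r(1−p)/p² = 4·0.233333 / 0.766667² = 1.587902

1.5879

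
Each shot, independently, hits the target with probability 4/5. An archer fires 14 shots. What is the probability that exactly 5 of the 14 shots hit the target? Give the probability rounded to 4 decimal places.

0.0003

X ~ Binomial(n=14, p=0.80).
P(X=5) = C(14,5) · p^5 · (1−p)^9
= 2002 · 0.32768 · 5.12e-07 = 0.000336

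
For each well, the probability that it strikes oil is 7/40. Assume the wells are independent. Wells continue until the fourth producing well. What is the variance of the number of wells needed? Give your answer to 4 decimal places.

Y = total wells until the fourth success; negative binomial with r=4, p=0.175.
Var(Y) = r(1−p)/p² = 4·0.825 / 0.175² = 107.755102

107.7551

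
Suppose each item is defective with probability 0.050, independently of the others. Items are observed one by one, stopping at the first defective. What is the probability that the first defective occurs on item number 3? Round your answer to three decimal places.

0.045

Geometric (trials to first success), p = 0.05.
P(Y = 3) = (1−p)^2 · p = 0.9025 · 0.05 = 0.04512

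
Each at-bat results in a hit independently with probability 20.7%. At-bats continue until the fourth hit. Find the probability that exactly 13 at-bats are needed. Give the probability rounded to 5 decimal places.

Y = trial on which the fourth success occurs; negative binomial, r=4, p=0.207.
P(Y=13) = C(12,3) · p^4 · (1−p)^9
= 220 · 0.001836 · 0.12401 = 0.0500914

0.05009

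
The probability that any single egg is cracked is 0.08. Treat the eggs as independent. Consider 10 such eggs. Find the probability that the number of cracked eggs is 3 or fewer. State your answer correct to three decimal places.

X ~ Binomial(10, 0.08); P(X ≤ 3) = Σ C(10,k) p^k (1−p)^(10−k) over k:
  k=0: C(10,0)·0.08^0·0.92^10 = 0.43439
  k=1: C(10,1)·0.08^1·0.92^9 = 0.37773
  k=2: C(10,2)·0.08^2·0.92^8 = 0.14781
  k=3: C(10,3)·0.08^3·0.92^7 = 0.03427
Total = 0.99420

0.994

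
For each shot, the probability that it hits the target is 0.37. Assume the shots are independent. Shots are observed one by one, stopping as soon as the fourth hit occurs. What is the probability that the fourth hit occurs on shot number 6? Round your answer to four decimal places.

Y = trial on which the fourth success occurs; negative binomial, r=4, p=0.37.
P(Y=6) = C(5,3) · p^4 · (1−p)^2
= 10 · 0.018742 · 0.3969 = 0.074385

0.0744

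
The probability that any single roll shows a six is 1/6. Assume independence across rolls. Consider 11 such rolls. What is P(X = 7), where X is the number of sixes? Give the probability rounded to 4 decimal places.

0.0006

X ~ Binomial(n=11, p=0.166667).
P(X=7) = C(11,7) · p^7 · (1−p)^4
= 330 · 3.5722e-06 · 0.48225 = 0.000568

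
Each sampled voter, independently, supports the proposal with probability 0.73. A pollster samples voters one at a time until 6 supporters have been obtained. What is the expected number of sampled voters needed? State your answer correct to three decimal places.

8.219

Y = total sampled voters until the sixth success; negative binomial with r=6, p=0.73.
E[Y] = r / p = 6 / 0.73 = 8.21918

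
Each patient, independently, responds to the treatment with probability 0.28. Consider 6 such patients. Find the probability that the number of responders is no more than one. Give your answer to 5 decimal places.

0.46438

X ~ Binomial(6, 0.28); P(X ≤ 1) = Σ C(6,k) p^k (1−p)^(6−k) over k:
  k=0: C(6,0)·0.28^0·0.72^6 = 0.1393141
  k=1: C(6,1)·0.28^1·0.72^5 = 0.3250662
Total = 0.4643802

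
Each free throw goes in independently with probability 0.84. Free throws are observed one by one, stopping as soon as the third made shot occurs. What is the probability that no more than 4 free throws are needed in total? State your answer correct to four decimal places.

0.8772

Finishing within 4 free throws ⇔ at least 3 successes in the first 4. With X ~ Binomial(4, 0.84), P(Y ≤ 4) = 1 − P(X ≤ 2).
  k=0: C(4,0)·0.84^0·0.16^4 = 0.000655
  k=1: C(4,1)·0.84^1·0.16^3 = 0.013763
  k=2: C(4,2)·0.84^2·0.16^2 = 0.108380
1 − 0.122798 = 0.877202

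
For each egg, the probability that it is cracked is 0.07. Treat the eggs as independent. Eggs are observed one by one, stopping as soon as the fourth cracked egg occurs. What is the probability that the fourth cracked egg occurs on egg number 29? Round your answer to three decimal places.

0.013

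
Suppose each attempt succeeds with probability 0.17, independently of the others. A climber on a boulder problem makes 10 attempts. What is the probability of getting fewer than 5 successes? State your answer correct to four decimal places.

0.9832

X ~ Binomial(10, 0.17); P(X ≤ 4) = Σ C(10,k) p^k (1−p)^(10−k) over k:
  k=0: C(10,0)·0.17^0·0.83^10 = 0.155160
  k=1: C(10,1)·0.17^1·0.83^9 = 0.317798
  k=2: C(10,2)·0.17^2·0.83^8 = 0.292911
  k=3: C(10,3)·0.17^3·0.83^7 = 0.159983
  k=4: C(10,4)·0.17^4·0.83^6 = 0.057343
Total = 0.983196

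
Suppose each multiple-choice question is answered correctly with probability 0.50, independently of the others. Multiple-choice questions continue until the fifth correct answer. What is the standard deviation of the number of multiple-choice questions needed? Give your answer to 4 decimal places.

Y = total multiple-choice questions until the fifth success; negative binomial with r=5, p=0.50.
SD(Y) = √[r(1−p)/p²] = √(10.000000) = 3.162278

3.1623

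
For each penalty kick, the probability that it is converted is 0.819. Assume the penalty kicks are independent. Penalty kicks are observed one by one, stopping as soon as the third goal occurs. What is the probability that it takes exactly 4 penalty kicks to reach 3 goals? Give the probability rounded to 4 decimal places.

0.2983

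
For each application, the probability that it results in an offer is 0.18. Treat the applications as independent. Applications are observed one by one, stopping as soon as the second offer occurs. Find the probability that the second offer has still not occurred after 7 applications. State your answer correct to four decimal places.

0.6323

Needing more than 7 applications ⇔ fewer than 2 successes in the first 7. With X ~ Binomial(7, 0.18), P(Y > 7) = P(X ≤ 1).
  k=0: C(7,0)·0.18^0·0.82^7 = 0.249285
  k=1: C(7,1)·0.18^1·0.82^6 = 0.383048
P(X ≤ 1) = 0.632334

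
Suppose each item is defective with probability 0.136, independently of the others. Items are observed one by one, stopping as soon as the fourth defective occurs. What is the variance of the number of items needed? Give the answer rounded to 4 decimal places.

Y = total items until the fourth success; negative binomial with r=4, p=0.136.
Var(Y) = r(1−p)/p² = 4·0.864 / 0.136² = 186.851211

186.8512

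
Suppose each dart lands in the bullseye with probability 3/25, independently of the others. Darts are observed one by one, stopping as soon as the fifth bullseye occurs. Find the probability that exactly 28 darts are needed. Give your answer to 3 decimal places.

0.023

Y = trial on which the fifth success occurs; negative binomial, r=5, p=0.12.
P(Y=28) = C(27,4) · p^5 · (1−p)^23
= 17550 · 2.4883e-05 · 0.052857 = 0.02308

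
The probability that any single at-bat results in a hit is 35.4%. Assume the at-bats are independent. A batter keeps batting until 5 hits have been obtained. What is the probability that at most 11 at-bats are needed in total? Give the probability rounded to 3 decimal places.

Finishing within 11 at-bats ⇔ at least 5 successes in the first 11. With X ~ Binomial(11, 0.354), P(Y ≤ 11) = 1 − P(X ≤ 4).
  k=0: C(11,0)·0.354^0·0.646^11 = 0.00818
  k=1: C(11,1)·0.354^1·0.646^10 = 0.04929
  k=2: C(11,2)·0.354^2·0.646^9 = 0.13504
  k=3: C(11,3)·0.354^3·0.646^8 = 0.22200
  k=4: C(11,4)·0.354^4·0.646^7 = 0.24331
1 − 0.65781 = 0.34219

0.342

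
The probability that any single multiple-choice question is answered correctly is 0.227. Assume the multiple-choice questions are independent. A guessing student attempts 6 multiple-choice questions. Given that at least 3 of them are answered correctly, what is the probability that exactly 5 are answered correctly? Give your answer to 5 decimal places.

X ~ Binomial(6, 0.227). Want P(X=5 | X≥3) = P(X=5) / P(X≥3).
P(X=5) = C(6,5)·0.227^5·0.773^1 = 0.0027955
P(X≥3) = 1 − 0.2133423 − 0.3759019 − 0.2759694 = 0.1347863
Ratio = 0.0027955 / 0.1347863 = 0.0207403

0.02074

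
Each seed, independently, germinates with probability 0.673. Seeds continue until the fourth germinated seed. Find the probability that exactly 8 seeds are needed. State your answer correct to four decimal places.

0.0821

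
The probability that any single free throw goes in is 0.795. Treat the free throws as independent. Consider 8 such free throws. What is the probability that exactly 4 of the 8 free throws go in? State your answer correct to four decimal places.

0.0494

X ~ Binomial(n=8, p=0.795).
P(X=4) = C(8,4) · p^4 · (1−p)^4
= 70 · 0.39946 · 0.0017661 = 0.049384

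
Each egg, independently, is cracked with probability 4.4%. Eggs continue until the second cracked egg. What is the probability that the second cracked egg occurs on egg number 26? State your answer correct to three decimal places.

Y = trial on which the second success occurs; negative binomial, r=2, p=0.044.
P(Y=26) = C(25,1) · p^2 · (1−p)^24
= 25 · 0.001936 · 0.33962 = 0.01644

0.016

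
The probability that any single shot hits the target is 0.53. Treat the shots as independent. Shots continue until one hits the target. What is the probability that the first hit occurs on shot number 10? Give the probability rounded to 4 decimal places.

Geometric (trials to first success), p = 0.53.
P(Y = 10) = (1−p)^9 · p = 0.0011191 · 0.53 = 0.000593

0.0006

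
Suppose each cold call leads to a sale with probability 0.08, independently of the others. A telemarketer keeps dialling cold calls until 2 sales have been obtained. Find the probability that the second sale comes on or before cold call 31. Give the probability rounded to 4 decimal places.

Finishing within 31 cold calls ⇔ at least 2 successes in the first 31. With X ~ Binomial(31, 0.08), P(Y ≤ 31) = 1 − P(X ≤ 1).
  k=0: C(31,0)·0.08^0·0.92^31 = 0.075409
  k=1: C(31,1)·0.08^1·0.92^30 = 0.203276
1 − 0.278685 = 0.721315

0.7213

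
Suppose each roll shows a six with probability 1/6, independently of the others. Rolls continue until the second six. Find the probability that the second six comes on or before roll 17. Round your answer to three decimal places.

Finishing within 17 rolls ⇔ at least 2 successes in the first 17. With X ~ Binomial(17, 0.166667), P(Y ≤ 17) = 1 − P(X ≤ 1).
  k=0: C(17,0)·0.166667^0·0.833333^17 = 0.04507
  k=1: C(17,1)·0.166667^1·0.833333^16 = 0.15325
1 − 0.19832 = 0.80168

0.802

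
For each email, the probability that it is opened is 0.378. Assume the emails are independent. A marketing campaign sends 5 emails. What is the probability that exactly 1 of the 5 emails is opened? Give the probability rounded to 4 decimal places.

X ~ Binomial(n=5, p=0.378).
P(X=1) = C(5,1) · p^1 · (1−p)^4
= 5 · 0.378 · 0.14968 = 0.282894

0.2829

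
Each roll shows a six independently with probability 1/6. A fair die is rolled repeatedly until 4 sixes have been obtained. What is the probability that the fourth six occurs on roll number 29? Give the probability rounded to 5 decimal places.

0.02650

Y = trial on which the fourth success occurs; negative binomial, r=4, p=0.166667.
P(Y=29) = C(28,3) · p^4 · (1−p)^25
= 3276 · 0.0007716 · 0.010483 = 0.0264977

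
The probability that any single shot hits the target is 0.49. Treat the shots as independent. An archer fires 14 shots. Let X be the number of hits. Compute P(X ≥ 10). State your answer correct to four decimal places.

X ~ Binomial(14, 0.49); P(X ≥ 10) = Σ C(14,k) p^k (1−p)^(14−k) over k:
  k=10: C(14,10)·0.49^10·0.51^4 = 0.054035
  k=11: C(14,11)·0.49^11·0.51^3 = 0.018879
  k=12: C(14,12)·0.49^12·0.51^2 = 0.004535
  k=13: C(14,13)·0.49^13·0.51^1 = 0.000670
  k=14: C(14,14)·0.49^14·0.51^0 = 0.000046
Total = 0.078164

0.0782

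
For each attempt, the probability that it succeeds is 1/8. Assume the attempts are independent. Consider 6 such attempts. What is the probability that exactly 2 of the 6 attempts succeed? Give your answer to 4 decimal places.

0.1374

X ~ Binomial(n=6, p=0.125).
P(X=2) = C(6,2) · p^2 · (1−p)^4
= 15 · 0.015625 · 0.58618 = 0.137386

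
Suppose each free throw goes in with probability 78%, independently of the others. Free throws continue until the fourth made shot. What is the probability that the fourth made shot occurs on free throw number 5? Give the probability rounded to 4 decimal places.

Y = trial on which the fourth success occurs; negative binomial, r=4, p=0.78.
P(Y=5) = C(4,3) · p^4 · (1−p)^1
= 4 · 0.37015 · 0.22 = 0.325732

0.3257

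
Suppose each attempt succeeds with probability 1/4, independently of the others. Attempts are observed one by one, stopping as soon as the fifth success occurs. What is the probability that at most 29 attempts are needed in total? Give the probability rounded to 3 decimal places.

0.885

Finishing within 29 attempts ⇔ at least 5 successes in the first 29. With X ~ Binomial(29, 0.25), P(Y ≤ 29) = 1 − P(X ≤ 4).
  k=0: C(29,0)·0.25^0·0.75^29 = 0.00024
  k=1: C(29,1)·0.25^1·0.75^28 = 0.00230
  k=2: C(29,2)·0.25^2·0.75^27 = 0.01074
  k=3: C(29,3)·0.25^3·0.75^26 = 0.03222
  k=4: C(29,4)·0.25^4·0.75^25 = 0.06982
1 − 0.11532 = 0.88468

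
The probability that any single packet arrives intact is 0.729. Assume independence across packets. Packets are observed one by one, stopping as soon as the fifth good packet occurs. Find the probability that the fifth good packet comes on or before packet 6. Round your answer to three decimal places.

Finishing within 6 packets ⇔ at least 5 successes in the first 6. With X ~ Binomial(6, 0.729), P(Y ≤ 6) = 1 − P(X ≤ 4).
  k=0: C(6,0)·0.729^0·0.271^6 = 0.00040
  k=1: C(6,1)·0.729^1·0.271^5 = 0.00639
  k=2: C(6,2)·0.729^2·0.271^4 = 0.04300
  k=3: C(6,3)·0.729^3·0.271^3 = 0.15421
  k=4: C(6,4)·0.729^4·0.271^2 = 0.31113
1 − 0.51513 = 0.48487

0.485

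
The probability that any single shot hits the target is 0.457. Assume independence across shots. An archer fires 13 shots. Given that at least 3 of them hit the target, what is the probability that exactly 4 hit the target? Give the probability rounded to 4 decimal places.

0.1311

X ~ Binomial(13, 0.457). Want P(X=4 | X≥3) = P(X=4) / P(X≥3).
P(X=4) = C(13,4)·0.457^4·0.543^9 = 0.127988
P(X≥3) = 1 − 0.000357 − 0.003904 − 0.019712 = 0.976028
Ratio = 0.127988 / 0.976028 = 0.131132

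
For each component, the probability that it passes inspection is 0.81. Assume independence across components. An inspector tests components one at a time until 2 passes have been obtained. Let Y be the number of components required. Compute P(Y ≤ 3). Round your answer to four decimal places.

Finishing within 3 components ⇔ at least 2 successes in the first 3. With X ~ Binomial(3, 0.81), P(Y ≤ 3) = 1 − P(X ≤ 1).
  k=0: C(3,0)·0.81^0·0.19^3 = 0.006859
  k=1: C(3,1)·0.81^1·0.19^2 = 0.087723
1 − 0.094582 = 0.905418

0.9054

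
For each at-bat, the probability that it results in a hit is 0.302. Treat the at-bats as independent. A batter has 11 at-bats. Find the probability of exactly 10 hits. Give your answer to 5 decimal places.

0.00005

X ~ Binomial(n=11, p=0.302).
P(X=10) = C(11,10) · p^10 · (1−p)^1
= 11 · 6.3106e-06 · 0.698 = 0.0000485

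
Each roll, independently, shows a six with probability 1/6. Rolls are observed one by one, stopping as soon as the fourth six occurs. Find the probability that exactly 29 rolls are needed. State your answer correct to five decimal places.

0.02650

Y = trial on which the fourth success occurs; negative binomial, r=4, p=0.166667.
P(Y=29) = C(28,3) · p^4 · (1−p)^25
= 3276 · 0.0007716 · 0.010483 = 0.0264977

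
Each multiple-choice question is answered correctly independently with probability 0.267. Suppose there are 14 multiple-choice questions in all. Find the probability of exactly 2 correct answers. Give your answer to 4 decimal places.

0.1561

X ~ Binomial(n=14, p=0.267).
P(X=2) = C(14,2) · p^2 · (1−p)^12
= 91 · 0.071289 · 0.024057 = 0.156067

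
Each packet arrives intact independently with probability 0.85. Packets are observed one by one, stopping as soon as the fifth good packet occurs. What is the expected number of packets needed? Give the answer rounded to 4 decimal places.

5.8824

Y = total packets until the fifth success; negative binomial with r=5, p=0.85.
E[Y] = r / p = 5 / 0.85 = 5.882353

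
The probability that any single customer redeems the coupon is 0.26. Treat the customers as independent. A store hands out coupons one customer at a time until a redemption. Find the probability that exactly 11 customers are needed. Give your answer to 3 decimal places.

0.013

Geometric (trials to first success), p = 0.26.
P(Y = 11) = (1−p)^10 · p = 0.04924 · 0.26 = 0.01280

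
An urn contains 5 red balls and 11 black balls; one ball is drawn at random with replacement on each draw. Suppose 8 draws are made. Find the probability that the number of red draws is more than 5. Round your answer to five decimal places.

0.01402

X ~ Binomial(8, 0.3125); P(X ≥ 6) = Σ C(8,k) p^k (1−p)^(8−k) over k:
  k=6: C(8,6)·0.3125^6·0.6875^2 = 0.0123255
  k=7: C(8,7)·0.3125^7·0.6875^1 = 0.0016007
  k=8: C(8,8)·0.3125^8·0.6875^0 = 0.0000909
Total = 0.0140171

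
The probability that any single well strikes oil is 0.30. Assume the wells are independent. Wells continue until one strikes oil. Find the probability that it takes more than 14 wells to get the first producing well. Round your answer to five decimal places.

0.00678

Y = number of wells to the first success; geometric, p = 0.30.
P(Y > 14) = P(first 14 all fail) = (1−p)^14 = 0.0067822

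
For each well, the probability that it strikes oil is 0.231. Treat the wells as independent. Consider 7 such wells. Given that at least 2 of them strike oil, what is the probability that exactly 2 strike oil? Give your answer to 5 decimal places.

X ~ Binomial(7, 0.231). Want P(X=2 | X≥2) = P(X=2) / P(X≥2).
P(X=2) = C(7,2)·0.231^2·0.769^5 = 0.3013526
P(X≥2) = 1 − 0.1590319 − 0.3344014 = 0.5065667
Ratio = 0.3013526 / 0.5065667 = 0.5948923

0.59489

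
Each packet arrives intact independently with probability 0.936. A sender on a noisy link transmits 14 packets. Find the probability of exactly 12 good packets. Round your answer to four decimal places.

X ~ Binomial(n=14, p=0.936).
P(X=12) = C(14,12) · p^12 · (1−p)^2
= 91 · 0.45218 · 0.004096 = 0.168543

0.1685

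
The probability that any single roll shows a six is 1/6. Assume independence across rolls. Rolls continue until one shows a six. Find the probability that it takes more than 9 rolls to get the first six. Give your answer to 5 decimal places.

0.19381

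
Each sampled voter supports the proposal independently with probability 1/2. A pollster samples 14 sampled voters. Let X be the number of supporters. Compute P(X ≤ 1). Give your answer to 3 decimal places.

X ~ Binomial(14, 0.50); P(X ≤ 1) = Σ C(14,k) p^k (1−p)^(14−k) over k:
  k=0: C(14,0)·0.50^0·0.50^14 = 0.00006
  k=1: C(14,1)·0.50^1·0.50^13 = 0.00085
Total = 0.00092

0.001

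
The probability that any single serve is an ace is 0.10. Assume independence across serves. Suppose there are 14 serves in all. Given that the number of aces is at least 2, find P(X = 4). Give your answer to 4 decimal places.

0.0840

X ~ Binomial(14, 0.10). Want P(X=4 | X≥2) = P(X=4) / P(X≥2).
P(X=4) = C(14,4)·0.10^4·0.90^10 = 0.034903
P(X≥2) = 1 − 0.228768 − 0.355861 = 0.415371
Ratio = 0.034903 / 0.415371 = 0.084028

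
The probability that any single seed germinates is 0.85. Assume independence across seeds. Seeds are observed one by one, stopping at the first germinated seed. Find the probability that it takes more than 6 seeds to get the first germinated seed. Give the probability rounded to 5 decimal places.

0.00001

Y = number of seeds to the first success; geometric, p = 0.85.
P(Y > 6) = P(first 6 all fail) = (1−p)^6 = 0.0000114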